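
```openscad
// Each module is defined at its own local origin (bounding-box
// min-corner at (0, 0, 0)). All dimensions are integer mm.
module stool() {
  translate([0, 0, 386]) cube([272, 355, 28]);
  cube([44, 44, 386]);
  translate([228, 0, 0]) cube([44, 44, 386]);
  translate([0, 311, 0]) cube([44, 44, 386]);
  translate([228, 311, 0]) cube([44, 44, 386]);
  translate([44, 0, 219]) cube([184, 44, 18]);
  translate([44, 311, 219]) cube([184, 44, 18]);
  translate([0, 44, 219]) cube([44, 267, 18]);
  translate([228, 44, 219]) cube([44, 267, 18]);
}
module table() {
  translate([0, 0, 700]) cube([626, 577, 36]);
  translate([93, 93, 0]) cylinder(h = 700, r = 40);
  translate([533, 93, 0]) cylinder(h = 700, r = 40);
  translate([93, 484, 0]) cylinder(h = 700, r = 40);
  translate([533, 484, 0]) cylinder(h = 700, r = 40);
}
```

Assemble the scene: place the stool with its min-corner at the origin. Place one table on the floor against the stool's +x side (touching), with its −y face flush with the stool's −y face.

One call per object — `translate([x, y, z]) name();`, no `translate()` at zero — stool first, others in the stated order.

stool();
translate([272, 0, 0]) table();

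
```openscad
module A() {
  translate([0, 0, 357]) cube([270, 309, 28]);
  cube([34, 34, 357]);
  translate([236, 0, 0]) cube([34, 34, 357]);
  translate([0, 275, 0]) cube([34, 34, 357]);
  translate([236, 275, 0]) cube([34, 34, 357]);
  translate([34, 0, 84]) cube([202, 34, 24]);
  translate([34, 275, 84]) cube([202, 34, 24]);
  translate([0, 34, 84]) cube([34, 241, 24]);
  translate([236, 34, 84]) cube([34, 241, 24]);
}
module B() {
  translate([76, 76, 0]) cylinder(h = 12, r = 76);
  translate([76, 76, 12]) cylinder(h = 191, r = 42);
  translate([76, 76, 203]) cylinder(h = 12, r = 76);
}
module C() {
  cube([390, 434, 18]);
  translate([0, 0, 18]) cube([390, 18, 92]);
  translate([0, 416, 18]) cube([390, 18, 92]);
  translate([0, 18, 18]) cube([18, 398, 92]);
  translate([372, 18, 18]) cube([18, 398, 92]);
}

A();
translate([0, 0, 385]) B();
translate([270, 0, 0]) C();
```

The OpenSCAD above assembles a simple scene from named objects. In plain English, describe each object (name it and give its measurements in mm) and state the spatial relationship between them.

A is a four-legged stool. The seat is a 270×309×28 mm slab whose top surface is at z = 385 mm; four square legs, each 34×34 mm in cross-section, run from the floor (z = 0) to the underside of the seat, each flush with a corner of the seat. Four stretchers, 34 mm wide and 24 mm tall, connect adjacent legs with their undersides at z = 84 mm, each running between the inner faces of the legs it joins and aligned with the legs' outer faces on the other axis.

B is a spool: two coaxial disc flanges of radius 76 mm and thickness 12 mm, joined by a core cylinder of radius 42 mm and height 191 mm. The lower flange rests on z = 0 and the three cylinders share a vertical axis.

C is an open storage box with external size 390×434×110 mm and wall thickness 18 mm (the base is also 18 mm thick). The base covers the whole footprint; the four walls stand on the base, with the y-facing walls full-width and the x-facing walls fitting between their inner faces.

The spool is on top of the stool. The open box is against the stool's +x side, with their −y faces flush.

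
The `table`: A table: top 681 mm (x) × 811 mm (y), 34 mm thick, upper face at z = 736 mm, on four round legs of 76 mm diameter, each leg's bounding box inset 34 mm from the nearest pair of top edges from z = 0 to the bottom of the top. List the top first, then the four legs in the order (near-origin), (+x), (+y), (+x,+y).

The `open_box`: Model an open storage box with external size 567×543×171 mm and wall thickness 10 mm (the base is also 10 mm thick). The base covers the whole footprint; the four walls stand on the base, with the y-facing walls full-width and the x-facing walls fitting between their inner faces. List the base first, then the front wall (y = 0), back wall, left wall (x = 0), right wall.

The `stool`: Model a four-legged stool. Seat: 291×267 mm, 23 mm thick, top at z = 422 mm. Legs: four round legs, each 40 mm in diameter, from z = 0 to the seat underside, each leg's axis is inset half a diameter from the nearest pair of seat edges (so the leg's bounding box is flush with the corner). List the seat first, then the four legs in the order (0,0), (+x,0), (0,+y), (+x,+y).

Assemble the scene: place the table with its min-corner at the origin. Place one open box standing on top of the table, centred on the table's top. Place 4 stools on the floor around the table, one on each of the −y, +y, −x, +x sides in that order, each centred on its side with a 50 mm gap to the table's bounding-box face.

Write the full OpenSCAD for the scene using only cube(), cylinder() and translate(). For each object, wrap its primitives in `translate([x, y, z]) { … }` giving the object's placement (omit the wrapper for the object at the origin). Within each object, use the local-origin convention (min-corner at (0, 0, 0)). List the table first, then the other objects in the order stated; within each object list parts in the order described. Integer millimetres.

translate([0, 0, 702]) cube([681, 811, 34]);
translate([72, 72, 0]) cylinder(h = 702, r = 38);
translate([609, 72, 0]) cylinder(h = 702, r = 38);
translate([72, 739, 0]) cylinder(h = 702, r = 38);
translate([609, 739, 0]) cylinder(h = 702, r = 38);
translate([57, 134, 736]) {
  cube([567, 543, 10]);
  translate([0, 0, 10]) cube([567, 10, 161]);
  translate([0, 533, 10]) cube([567, 10, 161]);
  translate([0, 10, 10]) cube([10, 523, 161]);
  translate([557, 10, 10]) cube([10, 523, 161]);
}
translate([195, -317, 0]) {
  translate([0, 0, 399]) cube([291, 267, 23]);
  translate([20, 20, 0]) cylinder(h = 399, r = 20);
  translate([271, 20, 0]) cylinder(h = 399, r = 20);
  translate([20, 247, 0]) cylinder(h = 399, r = 20);
  translate([271, 247, 0]) cylinder(h = 399, r = 20);
}
translate([195, 861, 0]) {
  translate([0, 0, 399]) cube([291, 267, 23]);
  translate([20, 20, 0]) cylinder(h = 399, r = 20);
  translate([271, 20, 0]) cylinder(h = 399, r = 20);
  translate([20, 247, 0]) cylinder(h = 399, r = 20);
  translate([271, 247, 0]) cylinder(h = 399, r = 20);
}
translate([-341, 272, 0]) {
  translate([0, 0, 399]) cube([291, 267, 23]);
  translate([20, 20, 0]) cylinder(h = 399, r = 20);
  translate([271, 20, 0]) cylinder(h = 399, r = 20);
  translate([20, 247, 0]) cylinder(h = 399, r = 20);
  translate([271, 247, 0]) cylinder(h = 399, r = 20);
}
translate([731, 272, 0]) {
  translate([0, 0, 399]) cube([291, 267, 23]);
  translate([20, 20, 0]) cylinder(h = 399, r = 20);
  translate([271, 20, 0]) cylinder(h = 399, r = 20);
  translate([20, 247, 0]) cylinder(h = 399, r = 20);
  translate([271, 247, 0]) cylinder(h = 399, r = 20);
}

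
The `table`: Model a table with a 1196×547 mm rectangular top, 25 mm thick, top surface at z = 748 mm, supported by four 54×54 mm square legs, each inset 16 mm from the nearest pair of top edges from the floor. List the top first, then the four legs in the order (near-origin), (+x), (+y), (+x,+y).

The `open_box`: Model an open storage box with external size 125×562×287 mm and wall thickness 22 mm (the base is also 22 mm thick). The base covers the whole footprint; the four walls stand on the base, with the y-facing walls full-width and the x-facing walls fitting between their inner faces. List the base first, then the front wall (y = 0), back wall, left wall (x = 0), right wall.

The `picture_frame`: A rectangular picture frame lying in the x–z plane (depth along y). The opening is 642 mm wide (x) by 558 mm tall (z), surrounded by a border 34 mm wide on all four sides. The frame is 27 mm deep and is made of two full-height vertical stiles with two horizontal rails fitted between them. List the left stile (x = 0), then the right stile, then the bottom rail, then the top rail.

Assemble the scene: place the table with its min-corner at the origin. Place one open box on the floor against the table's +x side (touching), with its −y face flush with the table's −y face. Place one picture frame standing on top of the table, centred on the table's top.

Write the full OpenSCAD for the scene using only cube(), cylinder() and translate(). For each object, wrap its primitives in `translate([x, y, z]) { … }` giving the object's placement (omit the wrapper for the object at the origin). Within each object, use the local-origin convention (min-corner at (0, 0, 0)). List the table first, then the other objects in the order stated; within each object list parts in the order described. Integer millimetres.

translate([0, 0, 723]) cube([1196, 547, 25]);
translate([16, 16, 0]) cube([54, 54, 723]);
translate([1126, 16, 0]) cube([54, 54, 723]);
translate([16, 477, 0]) cube([54, 54, 723]);
translate([1126, 477, 0]) cube([54, 54, 723]);
translate([1196, 0, 0]) {
  cube([125, 562, 22]);
  translate([0, 0, 22]) cube([125, 22, 265]);
  translate([0, 540, 22]) cube([125, 22, 265]);
  translate([0, 22, 22]) cube([22, 518, 265]);
  translate([103, 22, 22]) cube([22, 518, 265]);
}
translate([243, 260, 748]) {
  cube([34, 27, 626]);
  translate([676, 0, 0]) cube([34, 27, 626]);
  translate([34, 0, 0]) cube([642, 27, 34]);
  translate([34, 0, 592]) cube([642, 27, 34]);
}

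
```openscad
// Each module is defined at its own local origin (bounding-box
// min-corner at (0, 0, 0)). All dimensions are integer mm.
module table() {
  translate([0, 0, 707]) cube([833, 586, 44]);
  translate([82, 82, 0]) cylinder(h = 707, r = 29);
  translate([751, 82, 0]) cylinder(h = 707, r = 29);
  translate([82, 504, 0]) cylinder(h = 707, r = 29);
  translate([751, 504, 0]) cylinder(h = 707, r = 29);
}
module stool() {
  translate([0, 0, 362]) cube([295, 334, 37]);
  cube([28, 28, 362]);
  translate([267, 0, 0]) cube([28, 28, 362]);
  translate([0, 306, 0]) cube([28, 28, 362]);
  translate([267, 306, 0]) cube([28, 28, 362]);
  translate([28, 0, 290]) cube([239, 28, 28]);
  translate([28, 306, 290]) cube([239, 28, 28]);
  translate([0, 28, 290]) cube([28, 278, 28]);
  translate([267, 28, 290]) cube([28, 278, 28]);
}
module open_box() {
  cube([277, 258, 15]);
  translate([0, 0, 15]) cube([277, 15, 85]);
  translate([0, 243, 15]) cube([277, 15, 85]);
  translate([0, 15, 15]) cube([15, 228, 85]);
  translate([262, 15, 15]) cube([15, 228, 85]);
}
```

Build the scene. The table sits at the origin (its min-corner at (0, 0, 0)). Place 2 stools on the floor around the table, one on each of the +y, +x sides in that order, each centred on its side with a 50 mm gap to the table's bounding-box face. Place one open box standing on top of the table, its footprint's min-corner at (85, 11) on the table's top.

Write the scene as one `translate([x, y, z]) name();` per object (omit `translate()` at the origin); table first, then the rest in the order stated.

table();
translate([269, 636, 0]) stool();
translate([883, 126, 0]) stool();
translate([85, 11, 751]) open_box();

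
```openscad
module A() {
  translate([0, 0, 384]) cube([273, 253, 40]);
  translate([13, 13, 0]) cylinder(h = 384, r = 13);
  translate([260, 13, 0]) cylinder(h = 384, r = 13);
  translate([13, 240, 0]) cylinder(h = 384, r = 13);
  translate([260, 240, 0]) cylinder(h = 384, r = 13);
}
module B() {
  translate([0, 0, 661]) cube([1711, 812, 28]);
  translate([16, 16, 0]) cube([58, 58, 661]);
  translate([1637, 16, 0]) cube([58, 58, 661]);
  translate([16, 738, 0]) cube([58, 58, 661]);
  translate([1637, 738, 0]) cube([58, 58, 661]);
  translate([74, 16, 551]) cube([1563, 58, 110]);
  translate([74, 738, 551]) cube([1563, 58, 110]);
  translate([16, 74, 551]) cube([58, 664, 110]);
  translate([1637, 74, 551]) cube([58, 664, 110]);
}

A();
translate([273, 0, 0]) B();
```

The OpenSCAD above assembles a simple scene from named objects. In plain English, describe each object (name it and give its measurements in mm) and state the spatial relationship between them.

A is a four-legged stool. The seat is 273×253 mm, 40 mm thick, top at z = 424 mm. It stands on four round legs, each 26 mm in diameter, from z = 0 to the seat underside, each leg's axis is inset half a diameter from the nearest pair of seat edges (so the leg's bounding box is flush with the corner).

B is a table with a 1711×812 mm rectangular top, 28 mm thick, top surface at z = 689 mm, supported by four 58×58 mm square legs, each inset 16 mm from the nearest pair of top edges, running from the floor. Four apron rails, 58 mm thick and 110 mm tall, run between adjacent legs with their top edges flush with the underside of the top and their outer faces flush with the legs' outer faces.

The table is against the stool's +x side, with their −y faces flush.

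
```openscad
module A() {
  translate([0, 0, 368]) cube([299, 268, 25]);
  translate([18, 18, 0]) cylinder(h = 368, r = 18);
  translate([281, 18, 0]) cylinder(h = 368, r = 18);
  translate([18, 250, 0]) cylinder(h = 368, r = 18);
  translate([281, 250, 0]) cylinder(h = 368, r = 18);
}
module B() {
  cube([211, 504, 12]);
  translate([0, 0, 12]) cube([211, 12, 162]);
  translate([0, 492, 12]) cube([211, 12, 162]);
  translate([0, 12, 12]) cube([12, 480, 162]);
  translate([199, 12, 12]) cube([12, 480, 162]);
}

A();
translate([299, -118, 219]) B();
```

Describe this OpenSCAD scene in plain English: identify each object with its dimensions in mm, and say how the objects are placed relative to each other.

A is a four-legged stool. The seat is 299×268 mm, 25 mm thick, top at z = 393 mm. It stands on four round legs, each 36 mm in diameter, from z = 0 to the seat underside, each leg's axis is inset half a diameter from the nearest pair of seat edges (so the leg's bounding box is flush with the corner).

B is an open-topped rectangular box: outside dimensions 211×504×174 mm, with a uniform wall and base thickness of 12 mm. The base is a full 211×504 slab on the floor; four walls sit on top of the base. The front and back walls (the −y and +y sides) span the full width; the two side walls fit between them.

The open box is beside the stool with their tops flush at z = 393.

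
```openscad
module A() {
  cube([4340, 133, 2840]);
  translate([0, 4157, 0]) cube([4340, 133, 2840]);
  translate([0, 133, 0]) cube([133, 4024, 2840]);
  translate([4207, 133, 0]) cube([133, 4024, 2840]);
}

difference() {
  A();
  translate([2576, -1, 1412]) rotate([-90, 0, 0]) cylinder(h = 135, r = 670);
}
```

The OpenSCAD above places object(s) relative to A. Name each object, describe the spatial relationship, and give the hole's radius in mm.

A is a house frame. The house frame has a circular hole through its front wall. The hole's radius is 670 mm.

The subtracted cylinder has r = 670 mm.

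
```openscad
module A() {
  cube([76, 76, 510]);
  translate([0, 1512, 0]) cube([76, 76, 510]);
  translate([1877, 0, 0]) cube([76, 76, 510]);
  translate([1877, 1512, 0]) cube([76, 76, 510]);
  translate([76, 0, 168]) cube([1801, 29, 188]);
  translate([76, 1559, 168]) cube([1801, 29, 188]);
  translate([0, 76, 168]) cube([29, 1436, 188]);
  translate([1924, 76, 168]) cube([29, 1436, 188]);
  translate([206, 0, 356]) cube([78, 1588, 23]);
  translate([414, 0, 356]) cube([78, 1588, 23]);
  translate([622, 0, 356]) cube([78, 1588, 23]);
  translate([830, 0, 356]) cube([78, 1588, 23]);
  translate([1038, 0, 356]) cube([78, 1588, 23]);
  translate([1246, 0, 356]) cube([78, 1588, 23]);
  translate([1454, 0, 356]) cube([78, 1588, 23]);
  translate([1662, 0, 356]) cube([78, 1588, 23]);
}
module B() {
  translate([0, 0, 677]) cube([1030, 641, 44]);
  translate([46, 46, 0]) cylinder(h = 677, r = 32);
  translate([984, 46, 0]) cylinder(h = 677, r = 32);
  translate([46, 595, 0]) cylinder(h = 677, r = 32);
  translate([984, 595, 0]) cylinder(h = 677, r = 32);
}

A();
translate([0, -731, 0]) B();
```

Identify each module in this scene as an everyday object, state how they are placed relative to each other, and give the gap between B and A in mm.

A is a bed frame. B is a table. The table is on the floor beside the bed frame on its −y side. The gap between the table and the bed frame is 90 mm.

The table's nearest face is 90 mm from the bed frame's −y face.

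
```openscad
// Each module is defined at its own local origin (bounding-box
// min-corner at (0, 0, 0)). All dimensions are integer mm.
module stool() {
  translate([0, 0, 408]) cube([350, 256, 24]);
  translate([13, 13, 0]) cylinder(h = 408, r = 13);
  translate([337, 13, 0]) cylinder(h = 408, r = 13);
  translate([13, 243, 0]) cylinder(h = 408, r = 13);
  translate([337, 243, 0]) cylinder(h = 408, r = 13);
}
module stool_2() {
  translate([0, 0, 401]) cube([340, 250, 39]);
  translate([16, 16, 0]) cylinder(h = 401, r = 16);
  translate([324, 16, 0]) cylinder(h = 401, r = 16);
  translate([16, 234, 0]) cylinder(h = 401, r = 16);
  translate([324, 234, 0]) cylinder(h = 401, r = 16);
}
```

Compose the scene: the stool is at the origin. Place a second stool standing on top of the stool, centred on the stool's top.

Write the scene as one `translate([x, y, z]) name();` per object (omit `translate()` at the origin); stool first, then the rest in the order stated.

stool();
translate([5, 3, 432]) stool_2();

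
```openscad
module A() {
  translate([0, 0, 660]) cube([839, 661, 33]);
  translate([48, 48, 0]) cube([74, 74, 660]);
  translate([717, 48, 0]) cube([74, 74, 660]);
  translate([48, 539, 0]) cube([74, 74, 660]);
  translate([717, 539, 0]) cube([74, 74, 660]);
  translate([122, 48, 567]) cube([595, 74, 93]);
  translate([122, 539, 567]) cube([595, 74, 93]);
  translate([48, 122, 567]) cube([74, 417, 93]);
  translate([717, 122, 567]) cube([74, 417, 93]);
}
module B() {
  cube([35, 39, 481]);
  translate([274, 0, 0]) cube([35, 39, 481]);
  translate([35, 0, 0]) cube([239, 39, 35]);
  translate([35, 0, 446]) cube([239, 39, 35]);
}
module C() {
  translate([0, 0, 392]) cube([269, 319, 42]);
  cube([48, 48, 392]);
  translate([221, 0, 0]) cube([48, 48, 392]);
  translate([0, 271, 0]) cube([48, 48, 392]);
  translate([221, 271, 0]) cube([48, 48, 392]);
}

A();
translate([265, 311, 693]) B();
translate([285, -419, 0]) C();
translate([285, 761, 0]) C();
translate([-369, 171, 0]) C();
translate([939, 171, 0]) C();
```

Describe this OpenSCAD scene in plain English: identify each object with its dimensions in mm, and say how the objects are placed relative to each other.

A is a table: top 839 mm (x) × 661 mm (y), 33 mm thick, upper face at z = 693 mm, on four 74×74 mm square legs, each inset 48 mm from the nearest pair of top edges, running from z = 0 to the bottom of the top. Four apron rails, 74 mm thick and 93 mm tall, run between adjacent legs with their top edges flush with the underside of the top and their outer faces flush with the legs' outer faces.

B is a picture frame with a 239×411 mm rectangular opening (x by z) and a uniform 35 mm border on every side. Frame depth is 39 mm along y. It is built from two vertical stiles running the full outside height and two horizontal rails spanning the gap between the stiles.

C is a simple wooden stool: a rectangular seat 269 mm (x) by 319 mm (y), 42 mm thick, top face at z = 434 mm, on four square legs, each 48×48 mm in cross-section. The legs rest on z = 0, each flush with a corner of the seat.

The picture frame is on top of the table, centred. Four stools sit around the table at the −y, +y, −x, +x sides.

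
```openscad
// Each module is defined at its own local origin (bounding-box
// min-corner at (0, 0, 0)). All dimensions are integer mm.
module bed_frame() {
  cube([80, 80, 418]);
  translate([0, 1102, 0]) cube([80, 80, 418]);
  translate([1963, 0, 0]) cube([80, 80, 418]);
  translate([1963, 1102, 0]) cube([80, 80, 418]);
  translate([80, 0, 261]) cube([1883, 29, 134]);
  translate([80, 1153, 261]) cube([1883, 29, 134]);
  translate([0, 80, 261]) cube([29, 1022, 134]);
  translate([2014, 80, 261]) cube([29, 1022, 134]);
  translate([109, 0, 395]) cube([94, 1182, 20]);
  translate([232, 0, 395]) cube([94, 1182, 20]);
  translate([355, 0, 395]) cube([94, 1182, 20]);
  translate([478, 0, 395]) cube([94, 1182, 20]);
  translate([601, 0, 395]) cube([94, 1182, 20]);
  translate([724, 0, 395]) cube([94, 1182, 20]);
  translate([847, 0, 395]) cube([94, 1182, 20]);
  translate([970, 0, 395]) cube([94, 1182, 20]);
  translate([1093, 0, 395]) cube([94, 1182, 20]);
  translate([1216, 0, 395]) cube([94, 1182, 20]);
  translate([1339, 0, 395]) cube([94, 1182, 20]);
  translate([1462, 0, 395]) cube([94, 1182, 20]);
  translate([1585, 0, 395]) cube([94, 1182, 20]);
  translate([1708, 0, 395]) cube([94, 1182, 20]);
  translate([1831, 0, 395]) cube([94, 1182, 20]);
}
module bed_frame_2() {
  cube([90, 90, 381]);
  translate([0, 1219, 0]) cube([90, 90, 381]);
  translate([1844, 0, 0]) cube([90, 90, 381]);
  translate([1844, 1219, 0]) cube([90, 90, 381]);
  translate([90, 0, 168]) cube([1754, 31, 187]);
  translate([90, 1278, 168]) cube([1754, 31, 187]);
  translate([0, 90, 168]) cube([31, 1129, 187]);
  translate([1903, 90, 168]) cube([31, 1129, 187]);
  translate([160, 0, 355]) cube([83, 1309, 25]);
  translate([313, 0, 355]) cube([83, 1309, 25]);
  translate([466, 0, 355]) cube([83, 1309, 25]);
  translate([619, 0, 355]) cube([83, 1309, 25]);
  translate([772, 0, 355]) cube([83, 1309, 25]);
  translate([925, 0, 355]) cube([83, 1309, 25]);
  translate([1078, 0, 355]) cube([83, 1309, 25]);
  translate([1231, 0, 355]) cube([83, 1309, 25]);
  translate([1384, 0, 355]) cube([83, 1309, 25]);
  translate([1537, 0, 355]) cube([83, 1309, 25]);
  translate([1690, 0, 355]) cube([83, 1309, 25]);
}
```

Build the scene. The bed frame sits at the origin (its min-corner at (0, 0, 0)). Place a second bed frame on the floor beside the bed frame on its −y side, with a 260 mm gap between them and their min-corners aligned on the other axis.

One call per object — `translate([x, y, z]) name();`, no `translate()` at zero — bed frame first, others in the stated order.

bed_frame();
translate([0, -1569, 0]) bed_frame_2();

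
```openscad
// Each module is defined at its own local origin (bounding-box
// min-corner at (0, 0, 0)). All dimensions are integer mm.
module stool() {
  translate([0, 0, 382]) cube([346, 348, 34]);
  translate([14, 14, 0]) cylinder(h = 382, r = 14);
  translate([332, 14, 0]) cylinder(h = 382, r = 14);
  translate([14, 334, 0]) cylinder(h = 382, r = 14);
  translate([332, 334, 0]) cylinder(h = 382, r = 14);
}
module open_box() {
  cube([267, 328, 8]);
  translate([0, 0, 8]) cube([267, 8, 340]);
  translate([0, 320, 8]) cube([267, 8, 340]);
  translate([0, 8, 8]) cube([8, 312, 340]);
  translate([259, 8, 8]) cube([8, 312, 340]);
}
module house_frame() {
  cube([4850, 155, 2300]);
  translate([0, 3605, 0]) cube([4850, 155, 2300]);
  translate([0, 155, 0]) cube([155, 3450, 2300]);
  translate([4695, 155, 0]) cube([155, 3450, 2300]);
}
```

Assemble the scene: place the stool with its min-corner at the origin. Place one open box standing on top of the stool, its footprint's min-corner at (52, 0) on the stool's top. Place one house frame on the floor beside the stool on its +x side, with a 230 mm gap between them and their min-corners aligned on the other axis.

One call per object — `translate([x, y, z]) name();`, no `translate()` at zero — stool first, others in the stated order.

stool();
translate([52, 0, 416]) open_box();
translate([576, 0, 0]) house_frame();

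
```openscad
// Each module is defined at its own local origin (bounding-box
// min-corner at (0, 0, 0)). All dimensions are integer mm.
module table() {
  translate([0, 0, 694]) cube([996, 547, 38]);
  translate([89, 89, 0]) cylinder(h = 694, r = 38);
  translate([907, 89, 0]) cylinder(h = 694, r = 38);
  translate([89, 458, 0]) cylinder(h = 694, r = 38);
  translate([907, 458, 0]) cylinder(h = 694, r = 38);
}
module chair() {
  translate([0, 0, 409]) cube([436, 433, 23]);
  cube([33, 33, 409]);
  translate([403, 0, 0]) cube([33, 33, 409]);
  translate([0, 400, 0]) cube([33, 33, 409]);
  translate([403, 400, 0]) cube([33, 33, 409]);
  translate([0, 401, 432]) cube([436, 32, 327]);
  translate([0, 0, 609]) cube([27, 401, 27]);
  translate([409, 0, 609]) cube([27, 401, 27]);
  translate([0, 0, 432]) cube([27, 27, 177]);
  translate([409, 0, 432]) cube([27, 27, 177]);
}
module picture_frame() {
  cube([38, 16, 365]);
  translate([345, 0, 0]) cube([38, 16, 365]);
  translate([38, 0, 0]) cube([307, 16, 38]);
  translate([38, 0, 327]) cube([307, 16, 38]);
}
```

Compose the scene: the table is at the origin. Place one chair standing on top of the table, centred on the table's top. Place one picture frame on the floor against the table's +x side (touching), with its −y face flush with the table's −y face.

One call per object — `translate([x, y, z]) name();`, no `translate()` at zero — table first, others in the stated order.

table();
translate([280, 57, 732]) chair();
translate([996, 0, 0]) picture_frame();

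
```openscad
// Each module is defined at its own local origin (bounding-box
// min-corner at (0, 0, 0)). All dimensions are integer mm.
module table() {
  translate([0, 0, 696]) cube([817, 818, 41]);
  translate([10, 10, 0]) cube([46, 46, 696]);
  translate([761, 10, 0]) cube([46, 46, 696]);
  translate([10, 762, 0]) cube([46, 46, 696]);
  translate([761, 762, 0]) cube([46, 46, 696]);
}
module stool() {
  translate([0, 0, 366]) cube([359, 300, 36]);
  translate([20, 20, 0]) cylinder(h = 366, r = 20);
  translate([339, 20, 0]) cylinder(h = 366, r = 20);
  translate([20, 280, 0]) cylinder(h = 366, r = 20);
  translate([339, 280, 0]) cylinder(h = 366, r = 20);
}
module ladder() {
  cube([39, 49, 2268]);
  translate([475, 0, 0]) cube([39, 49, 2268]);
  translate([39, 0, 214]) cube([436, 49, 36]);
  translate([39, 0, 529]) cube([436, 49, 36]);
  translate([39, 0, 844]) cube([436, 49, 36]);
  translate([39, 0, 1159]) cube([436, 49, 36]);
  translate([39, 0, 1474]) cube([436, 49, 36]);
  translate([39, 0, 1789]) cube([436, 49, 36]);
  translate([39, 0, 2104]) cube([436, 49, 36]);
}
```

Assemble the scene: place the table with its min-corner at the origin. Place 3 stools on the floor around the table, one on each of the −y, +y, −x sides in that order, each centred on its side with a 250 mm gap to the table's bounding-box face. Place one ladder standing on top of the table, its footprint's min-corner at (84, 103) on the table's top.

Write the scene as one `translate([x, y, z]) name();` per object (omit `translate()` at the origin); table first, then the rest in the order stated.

table();
translate([229, -550, 0]) stool();
translate([229, 1068, 0]) stool();
translate([-609, 259, 0]) stool();
translate([84, 103, 737]) ladder();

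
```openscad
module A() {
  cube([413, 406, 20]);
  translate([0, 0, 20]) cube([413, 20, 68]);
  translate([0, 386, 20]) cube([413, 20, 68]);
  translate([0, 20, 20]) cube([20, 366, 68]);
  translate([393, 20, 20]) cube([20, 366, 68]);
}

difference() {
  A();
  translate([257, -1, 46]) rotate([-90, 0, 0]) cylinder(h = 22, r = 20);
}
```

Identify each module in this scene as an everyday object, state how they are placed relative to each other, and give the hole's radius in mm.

The subtracted cylinder has r = 20 mm.

A is an open box. The open box has a circular hole through its front wall. The hole's radius is 20 mm.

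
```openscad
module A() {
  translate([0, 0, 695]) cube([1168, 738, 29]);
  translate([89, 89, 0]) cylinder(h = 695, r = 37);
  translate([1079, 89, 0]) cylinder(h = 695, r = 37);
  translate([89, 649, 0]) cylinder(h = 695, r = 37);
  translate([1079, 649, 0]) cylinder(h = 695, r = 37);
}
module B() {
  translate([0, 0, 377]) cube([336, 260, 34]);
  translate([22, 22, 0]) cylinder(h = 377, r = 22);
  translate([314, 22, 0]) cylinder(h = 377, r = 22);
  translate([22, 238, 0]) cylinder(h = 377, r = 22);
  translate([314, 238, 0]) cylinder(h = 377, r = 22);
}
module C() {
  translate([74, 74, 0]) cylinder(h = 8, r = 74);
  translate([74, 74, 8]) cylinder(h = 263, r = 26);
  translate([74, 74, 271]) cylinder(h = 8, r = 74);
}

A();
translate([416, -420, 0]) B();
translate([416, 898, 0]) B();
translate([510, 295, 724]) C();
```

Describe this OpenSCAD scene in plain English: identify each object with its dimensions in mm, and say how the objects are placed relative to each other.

A is a table with a 1168×738 mm rectangular top, 29 mm thick, top surface at z = 724 mm, supported by four round legs of 74 mm diameter, each leg's bounding box inset 52 mm from the nearest pair of top edges, running from the floor.

B is a simple wooden stool: a rectangular seat 336 mm (x) by 260 mm (y), 34 mm thick, top face at z = 411 mm, on four round legs, each 44 mm in diameter. The legs rest on z = 0, each leg's axis is inset half a diameter from the nearest pair of seat edges (so the leg's bounding box is flush with the corner).

C is a spool: two coaxial disc flanges of radius 74 mm and thickness 8 mm, joined by a core cylinder of radius 26 mm and height 263 mm. The lower flange rests on z = 0 and the three cylinders share a vertical axis.

Two stools sit around the table at the −y, +y sides. The spool is on top of the table, centred.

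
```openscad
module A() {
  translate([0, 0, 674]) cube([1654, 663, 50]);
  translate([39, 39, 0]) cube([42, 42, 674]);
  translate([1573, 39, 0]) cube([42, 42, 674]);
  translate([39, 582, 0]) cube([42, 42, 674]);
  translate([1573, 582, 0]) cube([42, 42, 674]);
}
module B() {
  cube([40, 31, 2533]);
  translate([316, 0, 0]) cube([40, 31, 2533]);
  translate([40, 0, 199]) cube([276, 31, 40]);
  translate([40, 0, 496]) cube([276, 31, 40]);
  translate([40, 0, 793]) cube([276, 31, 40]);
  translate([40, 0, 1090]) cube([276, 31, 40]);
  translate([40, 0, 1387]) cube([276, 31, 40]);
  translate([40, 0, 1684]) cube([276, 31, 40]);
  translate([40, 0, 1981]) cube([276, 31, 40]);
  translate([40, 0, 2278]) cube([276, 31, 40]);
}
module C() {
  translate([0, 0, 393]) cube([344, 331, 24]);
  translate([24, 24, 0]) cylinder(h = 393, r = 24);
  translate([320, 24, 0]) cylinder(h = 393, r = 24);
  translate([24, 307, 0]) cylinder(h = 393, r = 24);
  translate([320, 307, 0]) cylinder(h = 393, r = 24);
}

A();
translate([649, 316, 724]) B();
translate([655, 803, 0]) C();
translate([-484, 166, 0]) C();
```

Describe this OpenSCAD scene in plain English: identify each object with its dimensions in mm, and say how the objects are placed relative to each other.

A is a rectangular dining table. The top is 1654×663×50 mm with its upper surface at z = 724 mm. It stands on four 42×42 mm square legs, each inset 39 mm from the nearest pair of top edges, running from the floor to the underside of the top.

B is a straight ladder. Two 40×31 mm vertical rails, 2533 mm tall, stand 356 mm apart (outside-to-outside) with their front faces coplanar on the −y side. 8 rungs, each 31 mm deep and 40 mm tall, span between the inner faces of the rails, front faces flush with the rails. The lowest rung's underside is at z = 199 mm and rungs are spaced 297 mm apart (underside to underside).

C is a four-legged stool. The seat is 344×331 mm, 24 mm thick, top at z = 417 mm. It stands on four round legs, each 48 mm in diameter, from z = 0 to the seat underside, each leg's axis is inset half a diameter from the nearest pair of seat edges (so the leg's bounding box is flush with the corner).

The ladder is on top of the table, centred. Two stools sit around the table at the +y, −x sides.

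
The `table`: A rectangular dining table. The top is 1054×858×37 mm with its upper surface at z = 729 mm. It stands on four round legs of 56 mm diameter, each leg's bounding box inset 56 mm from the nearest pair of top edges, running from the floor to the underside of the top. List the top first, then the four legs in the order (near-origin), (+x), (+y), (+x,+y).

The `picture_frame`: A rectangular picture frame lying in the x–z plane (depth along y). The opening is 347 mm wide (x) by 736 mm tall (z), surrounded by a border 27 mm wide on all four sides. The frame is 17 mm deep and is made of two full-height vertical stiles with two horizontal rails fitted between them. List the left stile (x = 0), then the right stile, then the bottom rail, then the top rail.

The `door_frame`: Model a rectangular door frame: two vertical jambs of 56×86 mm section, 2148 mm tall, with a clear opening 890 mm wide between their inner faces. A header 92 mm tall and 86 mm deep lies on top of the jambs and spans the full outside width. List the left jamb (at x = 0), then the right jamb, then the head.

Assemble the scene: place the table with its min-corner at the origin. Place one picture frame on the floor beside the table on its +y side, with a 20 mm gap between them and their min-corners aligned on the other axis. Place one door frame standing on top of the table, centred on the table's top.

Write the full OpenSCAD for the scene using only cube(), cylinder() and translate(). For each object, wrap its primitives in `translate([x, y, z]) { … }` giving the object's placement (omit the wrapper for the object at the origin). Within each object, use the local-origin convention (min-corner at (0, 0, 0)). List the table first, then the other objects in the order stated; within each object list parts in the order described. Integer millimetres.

translate([0, 0, 692]) cube([1054, 858, 37]);
translate([84, 84, 0]) cylinder(h = 692, r = 28);
translate([970, 84, 0]) cylinder(h = 692, r = 28);
translate([84, 774, 0]) cylinder(h = 692, r = 28);
translate([970, 774, 0]) cylinder(h = 692, r = 28);
translate([0, 878, 0]) {
  cube([27, 17, 790]);
  translate([374, 0, 0]) cube([27, 17, 790]);
  translate([27, 0, 0]) cube([347, 17, 27]);
  translate([27, 0, 763]) cube([347, 17, 27]);
}
translate([26, 386, 729]) {
  cube([56, 86, 2148]);
  translate([946, 0, 0]) cube([56, 86, 2148]);
  translate([0, 0, 2148]) cube([1002, 86, 92]);
}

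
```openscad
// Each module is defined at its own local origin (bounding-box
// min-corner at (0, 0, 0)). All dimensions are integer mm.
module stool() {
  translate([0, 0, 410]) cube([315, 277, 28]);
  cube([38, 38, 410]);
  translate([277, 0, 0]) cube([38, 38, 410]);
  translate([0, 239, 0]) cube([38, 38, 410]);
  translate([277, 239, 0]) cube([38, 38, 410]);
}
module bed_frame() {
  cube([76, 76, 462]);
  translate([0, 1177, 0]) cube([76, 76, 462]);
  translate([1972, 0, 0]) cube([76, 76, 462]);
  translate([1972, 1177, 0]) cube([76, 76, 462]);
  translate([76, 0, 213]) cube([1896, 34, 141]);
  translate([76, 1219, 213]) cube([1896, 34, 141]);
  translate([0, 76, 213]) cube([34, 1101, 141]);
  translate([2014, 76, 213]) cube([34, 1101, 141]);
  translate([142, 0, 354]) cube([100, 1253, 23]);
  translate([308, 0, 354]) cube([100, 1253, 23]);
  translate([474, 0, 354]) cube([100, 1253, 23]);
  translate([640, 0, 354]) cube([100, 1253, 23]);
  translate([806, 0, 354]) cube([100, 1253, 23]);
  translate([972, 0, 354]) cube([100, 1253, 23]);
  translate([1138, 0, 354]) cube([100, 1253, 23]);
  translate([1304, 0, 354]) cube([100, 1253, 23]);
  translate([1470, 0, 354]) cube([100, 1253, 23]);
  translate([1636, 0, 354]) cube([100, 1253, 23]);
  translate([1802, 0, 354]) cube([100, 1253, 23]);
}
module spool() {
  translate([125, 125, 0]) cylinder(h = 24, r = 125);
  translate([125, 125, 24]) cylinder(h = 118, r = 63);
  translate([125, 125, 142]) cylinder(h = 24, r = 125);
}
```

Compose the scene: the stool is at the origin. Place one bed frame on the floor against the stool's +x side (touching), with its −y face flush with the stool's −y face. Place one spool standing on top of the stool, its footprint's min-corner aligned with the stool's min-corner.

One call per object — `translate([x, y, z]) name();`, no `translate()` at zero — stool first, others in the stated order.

stool();
translate([315, 0, 0]) bed_frame();
translate([0, 0, 438]) spool();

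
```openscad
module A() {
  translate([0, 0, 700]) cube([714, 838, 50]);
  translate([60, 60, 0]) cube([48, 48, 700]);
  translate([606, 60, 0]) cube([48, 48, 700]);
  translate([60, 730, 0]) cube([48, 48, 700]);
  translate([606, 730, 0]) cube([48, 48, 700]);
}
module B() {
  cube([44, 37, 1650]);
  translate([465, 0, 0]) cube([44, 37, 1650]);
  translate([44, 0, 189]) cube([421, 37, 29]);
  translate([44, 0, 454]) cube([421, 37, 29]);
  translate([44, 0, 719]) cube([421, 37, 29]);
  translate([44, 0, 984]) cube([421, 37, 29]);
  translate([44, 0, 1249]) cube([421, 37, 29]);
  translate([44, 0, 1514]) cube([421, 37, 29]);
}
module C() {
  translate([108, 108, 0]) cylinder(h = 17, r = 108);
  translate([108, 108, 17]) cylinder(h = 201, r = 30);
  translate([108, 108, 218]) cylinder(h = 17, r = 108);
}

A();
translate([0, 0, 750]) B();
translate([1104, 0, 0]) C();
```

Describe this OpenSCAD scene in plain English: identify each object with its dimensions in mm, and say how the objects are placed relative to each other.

A is a table with a 714×838 mm rectangular top, 50 mm thick, top surface at z = 750 mm, supported by four 48×48 mm square legs, each inset 60 mm from the nearest pair of top edges, running from the floor.

B is a wooden ladder with two side rails of 44×37 mm section and 1650 mm height, set 509 mm apart overall. Between them run 6 rectangular rungs (37 mm deep, 29 mm thick), front faces flush with the rails' −y face. The bottom of the first rung is 189 mm above the floor and each subsequent rung is 265 mm higher than the one below.

C is a spool: two coaxial disc flanges of radius 108 mm and thickness 17 mm, joined by a core cylinder of radius 30 mm and height 201 mm. The lower flange rests on z = 0 and the three cylinders share a vertical axis.

The ladder is on top of the table. The spool is on the floor beside the table on its +x side.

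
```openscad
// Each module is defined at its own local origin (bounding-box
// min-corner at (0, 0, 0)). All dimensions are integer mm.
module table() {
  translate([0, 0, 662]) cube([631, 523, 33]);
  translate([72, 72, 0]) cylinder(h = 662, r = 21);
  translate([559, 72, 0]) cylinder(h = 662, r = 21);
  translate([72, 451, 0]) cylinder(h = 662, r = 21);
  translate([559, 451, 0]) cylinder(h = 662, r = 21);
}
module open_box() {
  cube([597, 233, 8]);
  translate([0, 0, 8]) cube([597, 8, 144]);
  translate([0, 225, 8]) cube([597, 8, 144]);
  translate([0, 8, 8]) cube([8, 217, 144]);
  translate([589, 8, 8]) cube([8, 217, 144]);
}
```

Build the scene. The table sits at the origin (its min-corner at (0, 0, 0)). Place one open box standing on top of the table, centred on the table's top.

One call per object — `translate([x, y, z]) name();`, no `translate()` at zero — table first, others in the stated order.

table();
translate([17, 145, 695]) open_box();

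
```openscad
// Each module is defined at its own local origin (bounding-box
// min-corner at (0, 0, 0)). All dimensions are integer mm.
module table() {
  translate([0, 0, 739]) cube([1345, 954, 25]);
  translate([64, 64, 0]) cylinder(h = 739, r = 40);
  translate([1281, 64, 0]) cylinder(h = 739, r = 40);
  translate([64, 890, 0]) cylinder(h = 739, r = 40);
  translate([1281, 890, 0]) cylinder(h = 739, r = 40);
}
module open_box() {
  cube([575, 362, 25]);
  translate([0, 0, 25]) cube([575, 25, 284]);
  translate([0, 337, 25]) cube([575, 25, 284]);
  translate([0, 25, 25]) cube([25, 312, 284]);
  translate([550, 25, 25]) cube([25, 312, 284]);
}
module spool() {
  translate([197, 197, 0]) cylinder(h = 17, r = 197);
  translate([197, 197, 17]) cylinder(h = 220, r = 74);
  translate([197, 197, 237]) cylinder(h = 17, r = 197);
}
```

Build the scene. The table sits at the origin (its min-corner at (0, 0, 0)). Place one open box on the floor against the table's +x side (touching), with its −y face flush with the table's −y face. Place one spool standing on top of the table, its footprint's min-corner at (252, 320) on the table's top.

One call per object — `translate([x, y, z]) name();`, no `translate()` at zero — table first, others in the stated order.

table();
translate([1345, 0, 0]) open_box();
translate([252, 320, 764]) spool();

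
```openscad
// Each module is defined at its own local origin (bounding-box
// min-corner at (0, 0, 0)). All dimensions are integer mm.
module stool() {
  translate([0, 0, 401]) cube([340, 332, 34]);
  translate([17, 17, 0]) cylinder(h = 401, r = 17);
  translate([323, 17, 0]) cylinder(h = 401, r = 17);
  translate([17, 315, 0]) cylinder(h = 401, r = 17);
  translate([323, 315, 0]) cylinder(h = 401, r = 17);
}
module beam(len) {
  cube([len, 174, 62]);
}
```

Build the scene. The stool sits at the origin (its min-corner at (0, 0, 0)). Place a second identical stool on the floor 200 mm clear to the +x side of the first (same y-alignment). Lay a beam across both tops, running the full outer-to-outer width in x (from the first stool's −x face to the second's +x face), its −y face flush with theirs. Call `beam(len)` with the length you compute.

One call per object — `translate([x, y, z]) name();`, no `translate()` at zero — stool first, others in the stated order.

stool();
translate([540, 0, 0]) stool();
translate([0, 0, 435]) beam(880);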